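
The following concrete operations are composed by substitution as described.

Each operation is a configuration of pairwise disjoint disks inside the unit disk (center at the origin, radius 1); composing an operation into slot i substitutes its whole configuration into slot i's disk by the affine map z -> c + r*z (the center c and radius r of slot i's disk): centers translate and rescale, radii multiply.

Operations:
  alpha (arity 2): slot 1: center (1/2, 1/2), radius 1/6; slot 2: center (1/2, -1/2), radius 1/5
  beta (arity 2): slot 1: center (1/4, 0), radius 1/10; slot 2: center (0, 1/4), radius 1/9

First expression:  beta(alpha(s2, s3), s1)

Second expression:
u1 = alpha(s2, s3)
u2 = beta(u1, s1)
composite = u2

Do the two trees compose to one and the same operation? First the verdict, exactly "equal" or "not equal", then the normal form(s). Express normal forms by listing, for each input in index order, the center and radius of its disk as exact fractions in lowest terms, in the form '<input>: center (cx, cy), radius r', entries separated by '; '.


equal — both sides give s1: center (0, 1/4), radius 1/9; s2: center (3/10, 1/20), radius 1/60; s3: center (3/10, -1/20), radius 1/50

The first composite normalizes to s1: center (0, 1/4), radius 1/9; s2: center (3/10, 1/20), radius 1/60; s3: center (3/10, -1/20), radius 1/50
The second composite normalizes to s1: center (0, 1/4), radius 1/9; s2: center (3/10, 1/20), radius 1/60; s3: center (3/10, -1/20), radius 1/50
Identical normal forms: equal.


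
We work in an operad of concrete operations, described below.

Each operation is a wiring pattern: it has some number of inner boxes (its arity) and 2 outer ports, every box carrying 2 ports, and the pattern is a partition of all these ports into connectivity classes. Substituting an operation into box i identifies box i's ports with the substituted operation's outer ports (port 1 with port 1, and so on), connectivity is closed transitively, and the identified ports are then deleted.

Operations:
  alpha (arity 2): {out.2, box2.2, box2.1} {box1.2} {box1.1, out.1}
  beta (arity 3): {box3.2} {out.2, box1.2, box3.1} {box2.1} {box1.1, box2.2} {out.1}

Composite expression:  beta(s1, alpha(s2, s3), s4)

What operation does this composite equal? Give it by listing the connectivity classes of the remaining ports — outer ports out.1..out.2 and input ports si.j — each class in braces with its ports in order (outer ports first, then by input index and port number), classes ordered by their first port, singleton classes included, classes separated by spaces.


After gluing at beta, chains via deleted ports link the s-ports.
the subtree at alpha composes to {out.1, s2.1} {out.2, s3.1, s3.2} {s2.2} on (s2, s3); out.j = own outer ports
the subtree at beta composes to {out.1} {out.2, s1.2, s4.1} {s1.1, s3.1, s3.2} {s2.1} {s2.2} {s4.2} on (s1, s2, s3, s4); out.j = own outer ports

{out.1} {out.2, s1.2, s4.1} {s1.1, s3.1, s3.2} {s2.1} {s2.2} {s4.2}


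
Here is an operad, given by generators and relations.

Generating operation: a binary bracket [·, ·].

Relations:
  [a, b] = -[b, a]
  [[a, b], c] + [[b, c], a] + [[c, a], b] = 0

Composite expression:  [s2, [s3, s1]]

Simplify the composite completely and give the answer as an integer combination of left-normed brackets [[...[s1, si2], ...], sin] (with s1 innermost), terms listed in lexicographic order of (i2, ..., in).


[[s1, s3], s2]

Left-normed coefficients sit on the s1-initial expansion words.
Composite bracket: [s2, [s3, s1]]
Under [a, b] = ab - ba we get 4 signed associative words (2^2 = 4).
Keep just the words that open with s1:
  word s1s3s2 has sign +1, contributing +[[s1, s3], s2]


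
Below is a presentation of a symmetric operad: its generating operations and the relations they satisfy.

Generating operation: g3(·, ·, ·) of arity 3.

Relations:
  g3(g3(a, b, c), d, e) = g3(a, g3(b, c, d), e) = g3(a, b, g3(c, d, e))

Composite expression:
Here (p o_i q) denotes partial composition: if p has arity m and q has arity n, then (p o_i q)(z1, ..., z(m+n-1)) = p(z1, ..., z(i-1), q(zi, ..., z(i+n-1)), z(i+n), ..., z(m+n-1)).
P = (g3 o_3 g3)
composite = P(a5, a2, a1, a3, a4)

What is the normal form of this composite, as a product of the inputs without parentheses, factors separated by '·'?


Under associativity of g3, the answer is the a's in reading order.
g3(a1, a3, a4) spells out as a1 · a3 · a4
g3(a5, a2, g3(a1, a3, a4)) spells out as a5 · a2 · a1 · a3 · a4

a5 · a2 · a1 · a3 · a4


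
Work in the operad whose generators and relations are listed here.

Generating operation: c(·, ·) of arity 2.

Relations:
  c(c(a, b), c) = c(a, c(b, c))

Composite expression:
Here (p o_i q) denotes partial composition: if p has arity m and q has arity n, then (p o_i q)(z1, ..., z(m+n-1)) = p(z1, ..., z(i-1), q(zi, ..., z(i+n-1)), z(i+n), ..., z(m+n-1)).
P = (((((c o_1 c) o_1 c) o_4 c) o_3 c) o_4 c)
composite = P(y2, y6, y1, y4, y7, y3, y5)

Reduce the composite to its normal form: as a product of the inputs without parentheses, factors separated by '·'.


y2 · y6 · y1 · y4 · y7 · y3 · y5

Associativity of c dissolves the nesting; only the y-input order survives.
c(y2, y6) unparenthesizes to y2 · y6
c(y4, y7) unparenthesizes to y4 · y7
c(y1, c(y4, y7)) unparenthesizes to y1 · y4 · y7
c(c(y2, y6), c(y1, c(y4, y7))) unparenthesizes to y2 · y6 · y1 · y4 · y7
c(y3, y5) unparenthesizes to y3 · y5
c(c(c(y2, y6), c(y1, c(y4, y7))), c(y3, y5)) unparenthesizes to y2 · y6 · y1 · y4 · y7 · y3 · y5


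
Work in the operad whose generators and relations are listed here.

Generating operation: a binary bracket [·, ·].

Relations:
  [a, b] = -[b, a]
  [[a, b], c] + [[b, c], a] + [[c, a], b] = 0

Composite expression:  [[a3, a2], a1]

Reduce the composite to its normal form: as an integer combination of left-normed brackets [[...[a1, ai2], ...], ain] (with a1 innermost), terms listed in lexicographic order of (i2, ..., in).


[[a1, a2], a3] - [[a1, a3], a2]

A multilinear Lie element is pinned by a1-initial words (a1 innermost).
Composite bracket: [[a3, a2], a1]
Full expansion: 4 signed words from ab - ba (2^2 = 4).
The a1-initial words carry the normal form:
  sign of a1a2a3 is +1, so it contributes +[[a1, a2], a3]
  sign of a1a3a2 is -1, so it contributes -[[a1, a3], a2]


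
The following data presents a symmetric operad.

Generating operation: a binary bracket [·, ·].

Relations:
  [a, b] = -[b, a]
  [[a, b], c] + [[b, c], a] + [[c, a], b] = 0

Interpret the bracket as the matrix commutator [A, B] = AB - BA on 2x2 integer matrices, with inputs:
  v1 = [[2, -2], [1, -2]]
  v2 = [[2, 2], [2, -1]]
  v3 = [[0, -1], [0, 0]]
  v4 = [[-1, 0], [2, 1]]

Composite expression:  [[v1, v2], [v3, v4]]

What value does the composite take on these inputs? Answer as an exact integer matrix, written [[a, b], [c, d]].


[[-10, 80], [20, 10]]

[v1, v2] = [[-6, 14], [-5, 6]]
[v3, v4] = [[-2, -2], [0, 2]]
[[v1, v2], [v3, v4]] = [[-10, 80], [20, 10]]


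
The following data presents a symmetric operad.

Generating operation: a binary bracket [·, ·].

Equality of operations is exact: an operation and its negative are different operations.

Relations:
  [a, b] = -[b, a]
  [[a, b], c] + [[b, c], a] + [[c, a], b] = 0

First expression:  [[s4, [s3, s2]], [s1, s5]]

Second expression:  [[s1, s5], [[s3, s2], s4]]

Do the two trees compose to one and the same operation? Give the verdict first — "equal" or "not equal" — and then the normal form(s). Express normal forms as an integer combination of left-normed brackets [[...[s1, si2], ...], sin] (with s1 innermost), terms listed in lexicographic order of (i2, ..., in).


equal; both compose to -[[[[s1, s5], s2], s3], s4] + [[[[s1, s5], s3], s2], s4] + [[[[s1, s5], s4], s2], s3] - [[[[s1, s5], s4], s3], s2]

The first composite normalizes to -[[[[s1, s5], s2], s3], s4] + [[[[s1, s5], s3], s2], s4] + [[[[s1, s5], s4], s2], s3] - [[[[s1, s5], s4], s3], s2]
The second composite normalizes to -[[[[s1, s5], s2], s3], s4] + [[[[s1, s5], s3], s2], s4] + [[[[s1, s5], s4], s2], s3] - [[[[s1, s5], s4], s3], s2]
Same normal form: equal.


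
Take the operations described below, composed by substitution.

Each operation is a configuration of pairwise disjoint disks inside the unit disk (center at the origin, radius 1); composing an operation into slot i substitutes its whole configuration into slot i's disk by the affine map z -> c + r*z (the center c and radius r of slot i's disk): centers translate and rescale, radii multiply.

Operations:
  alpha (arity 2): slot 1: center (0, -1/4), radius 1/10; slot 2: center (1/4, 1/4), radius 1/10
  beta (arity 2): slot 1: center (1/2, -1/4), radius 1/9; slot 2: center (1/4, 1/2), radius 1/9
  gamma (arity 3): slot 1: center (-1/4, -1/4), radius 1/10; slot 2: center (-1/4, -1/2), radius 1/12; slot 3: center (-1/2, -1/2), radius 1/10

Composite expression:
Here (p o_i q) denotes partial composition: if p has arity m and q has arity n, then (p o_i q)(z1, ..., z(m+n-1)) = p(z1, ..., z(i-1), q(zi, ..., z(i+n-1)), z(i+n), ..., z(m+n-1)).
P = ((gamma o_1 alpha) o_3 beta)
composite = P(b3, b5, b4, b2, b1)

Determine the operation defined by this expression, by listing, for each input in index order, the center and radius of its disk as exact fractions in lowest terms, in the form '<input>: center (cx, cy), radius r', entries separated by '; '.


b1: center (-1/2, -1/2), radius 1/10; b2: center (-11/48, -11/24), radius 1/108; b3: center (-1/4, -11/40), radius 1/100; b4: center (-5/24, -25/48), radius 1/108; b5: center (-9/40, -9/40), radius 1/100

Each b-disk chains the slot maps above it in gamma; radii multiply.
b3 passes through 2 substitutions, ending at center (-1/4, -11/40), radius 1/100
b5 passes through 2 substitutions, ending at center (-9/40, -9/40), radius 1/100
b4 passes through 2 substitutions, ending at center (-5/24, -25/48), radius 1/108
b2 passes through 2 substitutions, ending at center (-11/48, -11/24), radius 1/108
b1 passes through 1 substitution, ending at center (-1/2, -1/2), radius 1/10


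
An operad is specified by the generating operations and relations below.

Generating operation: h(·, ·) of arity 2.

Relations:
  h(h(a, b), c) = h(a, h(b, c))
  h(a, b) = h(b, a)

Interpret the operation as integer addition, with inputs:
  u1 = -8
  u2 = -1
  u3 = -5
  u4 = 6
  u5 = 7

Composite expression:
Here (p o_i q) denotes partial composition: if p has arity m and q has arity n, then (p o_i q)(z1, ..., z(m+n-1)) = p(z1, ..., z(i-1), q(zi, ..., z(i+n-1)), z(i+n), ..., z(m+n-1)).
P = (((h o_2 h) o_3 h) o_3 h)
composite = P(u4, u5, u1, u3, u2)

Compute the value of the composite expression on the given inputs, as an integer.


-1

h(u1, u3) = -13
h(h(u1, u3), u2) = -14
h(u5, h(h(u1, u3), u2)) = -7
h(u4, h(u5, h(h(u1, u3), u2))) = -1


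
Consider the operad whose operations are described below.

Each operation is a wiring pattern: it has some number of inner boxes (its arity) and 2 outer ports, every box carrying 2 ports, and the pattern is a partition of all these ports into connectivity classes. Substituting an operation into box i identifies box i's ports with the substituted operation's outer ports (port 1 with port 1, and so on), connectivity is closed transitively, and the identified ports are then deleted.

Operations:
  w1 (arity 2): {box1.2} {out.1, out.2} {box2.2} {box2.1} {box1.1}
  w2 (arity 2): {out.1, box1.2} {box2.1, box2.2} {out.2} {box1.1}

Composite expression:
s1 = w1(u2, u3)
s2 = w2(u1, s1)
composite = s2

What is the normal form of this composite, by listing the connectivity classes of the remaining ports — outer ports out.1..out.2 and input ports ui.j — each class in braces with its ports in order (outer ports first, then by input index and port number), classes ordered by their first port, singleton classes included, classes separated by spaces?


{out.1, u1.2} {out.2} {u1.1} {u2.1} {u2.2} {u3.1} {u3.2}


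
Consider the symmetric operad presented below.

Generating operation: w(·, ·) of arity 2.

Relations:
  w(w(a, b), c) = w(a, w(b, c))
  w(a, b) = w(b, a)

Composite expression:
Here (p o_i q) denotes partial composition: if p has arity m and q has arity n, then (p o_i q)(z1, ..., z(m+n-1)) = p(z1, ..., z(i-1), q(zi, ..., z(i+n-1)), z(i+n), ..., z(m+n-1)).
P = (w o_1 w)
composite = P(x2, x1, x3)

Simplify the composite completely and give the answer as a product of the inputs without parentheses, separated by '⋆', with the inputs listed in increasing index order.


With w associative and commutative, the x-input set is all that matters.
w(x2, x1) spells out as x2 ⋆ x1
w(w(x2, x1), x3) spells out as x2 ⋆ x1 ⋆ x3
the factors in increasing index order: x1 ⋆ x2 ⋆ x3

x1 ⋆ x2 ⋆ x3


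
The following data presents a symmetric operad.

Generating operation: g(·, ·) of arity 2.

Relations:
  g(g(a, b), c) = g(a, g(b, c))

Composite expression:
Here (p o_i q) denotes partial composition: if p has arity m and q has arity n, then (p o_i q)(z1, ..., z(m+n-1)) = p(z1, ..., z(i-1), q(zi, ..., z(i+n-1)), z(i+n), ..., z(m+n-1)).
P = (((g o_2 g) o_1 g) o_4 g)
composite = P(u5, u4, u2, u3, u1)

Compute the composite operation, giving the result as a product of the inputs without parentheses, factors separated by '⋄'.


All parenthesizations of g agree; list the u-inputs left to right.
g(u5, u4) unparenthesizes to u5 ⋄ u4
g(u3, u1) unparenthesizes to u3 ⋄ u1
g(u2, g(u3, u1)) unparenthesizes to u2 ⋄ u3 ⋄ u1
g(g(u5, u4), g(u2, g(u3, u1))) unparenthesizes to u5 ⋄ u4 ⋄ u2 ⋄ u3 ⋄ u1

u5 ⋄ u4 ⋄ u2 ⋄ u3 ⋄ u1


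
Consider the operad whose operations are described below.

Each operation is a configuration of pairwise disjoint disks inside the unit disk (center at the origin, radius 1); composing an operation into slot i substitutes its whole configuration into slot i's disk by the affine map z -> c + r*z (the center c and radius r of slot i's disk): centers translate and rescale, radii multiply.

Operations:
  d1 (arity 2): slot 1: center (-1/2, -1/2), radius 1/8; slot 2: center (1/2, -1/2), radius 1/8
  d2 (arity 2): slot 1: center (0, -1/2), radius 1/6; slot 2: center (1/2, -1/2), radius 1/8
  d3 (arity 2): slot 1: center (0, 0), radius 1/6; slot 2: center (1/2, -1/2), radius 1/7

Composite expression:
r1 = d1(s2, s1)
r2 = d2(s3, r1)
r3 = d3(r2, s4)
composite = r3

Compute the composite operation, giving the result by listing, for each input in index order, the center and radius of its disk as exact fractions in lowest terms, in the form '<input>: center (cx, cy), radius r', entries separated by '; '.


s1: center (3/32, -3/32), radius 1/384; s2: center (7/96, -3/32), radius 1/384; s3: center (0, -1/12), radius 1/36; s4: center (1/2, -1/2), radius 1/7


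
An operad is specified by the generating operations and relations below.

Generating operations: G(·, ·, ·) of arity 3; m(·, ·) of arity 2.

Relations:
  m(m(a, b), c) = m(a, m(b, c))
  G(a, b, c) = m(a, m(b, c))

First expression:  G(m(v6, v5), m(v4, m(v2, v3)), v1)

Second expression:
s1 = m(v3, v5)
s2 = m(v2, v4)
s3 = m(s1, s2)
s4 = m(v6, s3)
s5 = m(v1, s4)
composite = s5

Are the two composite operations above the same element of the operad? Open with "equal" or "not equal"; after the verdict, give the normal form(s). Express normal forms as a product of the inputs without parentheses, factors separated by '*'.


In normal form, the first expression is v6 * v5 * v4 * v2 * v3 * v1
In normal form, the second expression is v1 * v6 * v3 * v5 * v2 * v4
Different reductions; not equal.

not equal: they reduce to v6 * v5 * v4 * v2 * v3 * v1 and v1 * v6 * v3 * v5 * v2 * v4


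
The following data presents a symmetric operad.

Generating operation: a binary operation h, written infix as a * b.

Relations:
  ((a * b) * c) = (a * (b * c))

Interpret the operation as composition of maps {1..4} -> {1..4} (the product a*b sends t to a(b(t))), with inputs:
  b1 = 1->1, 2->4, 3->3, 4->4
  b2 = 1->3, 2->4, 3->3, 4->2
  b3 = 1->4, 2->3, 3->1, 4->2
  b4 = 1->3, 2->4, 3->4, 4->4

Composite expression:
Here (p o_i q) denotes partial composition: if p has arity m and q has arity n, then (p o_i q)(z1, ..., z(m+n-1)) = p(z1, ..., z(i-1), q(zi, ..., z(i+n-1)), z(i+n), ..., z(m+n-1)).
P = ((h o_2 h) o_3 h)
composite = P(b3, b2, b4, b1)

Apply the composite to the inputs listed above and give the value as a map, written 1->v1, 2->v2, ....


1->1, 2->3, 3->3, 4->3

(b4 * b1) = 1->3, 2->4, 3->4, 4->4
(b2 * (b4 * b1)) = 1->3, 2->2, 3->2, 4->2
(b3 * (b2 * (b4 * b1))) = 1->1, 2->3, 3->3, 4->3


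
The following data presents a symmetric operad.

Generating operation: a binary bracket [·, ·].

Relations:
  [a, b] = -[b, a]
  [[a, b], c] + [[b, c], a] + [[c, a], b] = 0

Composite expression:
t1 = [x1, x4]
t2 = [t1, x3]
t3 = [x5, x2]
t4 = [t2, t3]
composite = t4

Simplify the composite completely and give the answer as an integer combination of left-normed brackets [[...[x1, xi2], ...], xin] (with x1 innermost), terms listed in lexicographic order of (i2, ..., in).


-[[[[x1, x4], x3], x2], x5] + [[[[x1, x4], x3], x5], x2]

In the tensor algebra, words opening x1 carry the x1-anchored form.
Composite bracket: [[[x1, x4], x3], [x5, x2]]
Under [a, b] = ab - ba we get 16 signed associative words (2^4 = 16).
Collect the words opening with x1:
  x1x4x3x2x5 appears with sign -1, giving the term -[[[[x1, x4], x3], x2], x5]
  x1x4x3x5x2 appears with sign +1, giving the term +[[[[x1, x4], x3], x5], x2]


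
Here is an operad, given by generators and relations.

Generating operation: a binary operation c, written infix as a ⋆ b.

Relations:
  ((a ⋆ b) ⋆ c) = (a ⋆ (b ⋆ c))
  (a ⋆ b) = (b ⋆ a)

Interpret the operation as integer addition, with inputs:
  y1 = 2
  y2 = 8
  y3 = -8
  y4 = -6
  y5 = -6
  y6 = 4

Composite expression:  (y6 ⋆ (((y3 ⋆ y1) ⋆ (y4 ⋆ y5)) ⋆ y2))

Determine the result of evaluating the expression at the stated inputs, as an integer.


-6

(y3 ⋆ y1) = -6
(y4 ⋆ y5) = -12
((y3 ⋆ y1) ⋆ (y4 ⋆ y5)) = -18
(((y3 ⋆ y1) ⋆ (y4 ⋆ y5)) ⋆ y2) = -10
(y6 ⋆ (((y3 ⋆ y1) ⋆ (y4 ⋆ y5)) ⋆ y2)) = -6


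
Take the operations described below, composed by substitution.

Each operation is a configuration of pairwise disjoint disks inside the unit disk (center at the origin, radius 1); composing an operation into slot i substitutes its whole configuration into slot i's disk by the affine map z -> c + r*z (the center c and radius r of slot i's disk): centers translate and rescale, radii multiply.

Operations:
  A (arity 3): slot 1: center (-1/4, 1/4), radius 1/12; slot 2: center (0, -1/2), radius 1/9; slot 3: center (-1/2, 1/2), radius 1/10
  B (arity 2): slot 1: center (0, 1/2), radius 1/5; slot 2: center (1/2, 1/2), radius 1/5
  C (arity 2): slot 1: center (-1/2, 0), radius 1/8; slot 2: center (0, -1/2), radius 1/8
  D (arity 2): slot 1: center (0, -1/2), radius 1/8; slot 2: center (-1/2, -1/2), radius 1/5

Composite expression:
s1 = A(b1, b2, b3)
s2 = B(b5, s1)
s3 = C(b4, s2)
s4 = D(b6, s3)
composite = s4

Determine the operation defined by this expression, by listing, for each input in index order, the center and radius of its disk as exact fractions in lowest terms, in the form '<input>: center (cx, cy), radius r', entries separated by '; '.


b1: center (-391/800, -469/800), radius 1/2400; b2: center (-39/80, -59/100), radius 1/1800; b3: center (-49/100, -117/200), radius 1/2000; b4: center (-3/5, -1/2), radius 1/40; b5: center (-1/2, -47/80), radius 1/200; b6: center (0, -1/2), radius 1/8

Each b-disk chains the slot maps above it in D; radii multiply.
for b6, the 1-step affine chain lands on center (0, -1/2), radius 1/8
for b4, the 2-step affine chain lands on center (-3/5, -1/2), radius 1/40
for b5, the 3-step affine chain lands on center (-1/2, -47/80), radius 1/200
for b1, the 4-step affine chain lands on center (-391/800, -469/800), radius 1/2400
for b2, the 4-step affine chain lands on center (-39/80, -59/100), radius 1/1800
for b3, the 4-step affine chain lands on center (-49/100, -117/200), radius 1/2000


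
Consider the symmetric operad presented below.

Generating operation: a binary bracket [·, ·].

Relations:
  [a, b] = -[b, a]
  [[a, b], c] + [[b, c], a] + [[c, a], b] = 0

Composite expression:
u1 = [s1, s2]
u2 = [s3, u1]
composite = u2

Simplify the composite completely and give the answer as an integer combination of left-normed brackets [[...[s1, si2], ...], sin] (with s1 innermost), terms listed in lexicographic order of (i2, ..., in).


Expand each bracket as ab - ba; the s1-initial words give the coefficients.
Composite bracket: [s3, [s1, s2]]
Applying ab - ba throughout gives 4 signed words (2^2 = 4).
The s1-initial words carry the normal form:
  from s1s2s3, sign -1: term -[[s1, s2], s3]

-[[s1, s2], s3]


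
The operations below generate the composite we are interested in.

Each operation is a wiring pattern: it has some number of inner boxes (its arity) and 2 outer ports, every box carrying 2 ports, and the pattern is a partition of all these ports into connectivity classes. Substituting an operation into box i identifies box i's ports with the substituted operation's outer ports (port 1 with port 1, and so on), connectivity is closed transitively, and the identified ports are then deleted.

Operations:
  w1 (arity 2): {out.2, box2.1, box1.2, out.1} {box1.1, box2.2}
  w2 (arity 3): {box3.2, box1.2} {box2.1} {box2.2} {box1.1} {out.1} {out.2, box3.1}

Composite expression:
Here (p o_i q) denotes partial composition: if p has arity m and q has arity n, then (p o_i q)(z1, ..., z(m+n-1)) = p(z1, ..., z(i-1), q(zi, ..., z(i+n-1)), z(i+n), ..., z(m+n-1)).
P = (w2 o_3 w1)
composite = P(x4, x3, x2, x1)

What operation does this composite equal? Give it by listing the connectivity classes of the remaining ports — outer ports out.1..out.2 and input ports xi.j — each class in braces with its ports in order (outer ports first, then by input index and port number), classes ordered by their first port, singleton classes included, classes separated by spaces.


{out.1} {out.2, x1.1, x2.2, x4.2} {x1.2, x2.1} {x3.1} {x3.2} {x4.1}

Treat the ports identified at w2 as solder joints: merge, then drop.
after w1, the pattern on (x2, x1) reads {out.1, out.2, x1.1, x2.2} {x1.2, x2.1} (out.j = its outer ports)
after w2, the pattern on (x4, x3, x2, x1) reads {out.1} {out.2, x1.1, x2.2, x4.2} {x1.2, x2.1} {x3.1} {x3.2} {x4.1} (out.j = its outer ports)


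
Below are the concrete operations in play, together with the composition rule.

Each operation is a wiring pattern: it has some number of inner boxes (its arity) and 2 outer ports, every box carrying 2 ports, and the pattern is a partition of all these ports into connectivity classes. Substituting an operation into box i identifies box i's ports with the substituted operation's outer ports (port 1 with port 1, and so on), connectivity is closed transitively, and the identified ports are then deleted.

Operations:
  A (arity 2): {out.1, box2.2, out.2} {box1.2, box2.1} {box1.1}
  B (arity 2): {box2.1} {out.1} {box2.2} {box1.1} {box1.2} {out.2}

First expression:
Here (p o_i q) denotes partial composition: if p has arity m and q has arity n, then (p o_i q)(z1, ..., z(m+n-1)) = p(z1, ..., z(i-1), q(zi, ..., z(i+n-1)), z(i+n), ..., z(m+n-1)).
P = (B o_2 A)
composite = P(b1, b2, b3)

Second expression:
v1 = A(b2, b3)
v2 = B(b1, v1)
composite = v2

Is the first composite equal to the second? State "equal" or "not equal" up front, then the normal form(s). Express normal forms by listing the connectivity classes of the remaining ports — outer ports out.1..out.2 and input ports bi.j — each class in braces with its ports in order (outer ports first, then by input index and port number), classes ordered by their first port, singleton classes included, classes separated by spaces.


Reducing the first expression gives {out.1} {out.2} {b1.1} {b1.2} {b2.1} {b2.2, b3.1} {b3.2}
Reducing the second expression gives {out.1} {out.2} {b1.1} {b1.2} {b2.1} {b2.2, b3.1} {b3.2}
Identical normal forms: equal.

equal — both sides give {out.1} {out.2} {b1.1} {b1.2} {b2.1} {b2.2, b3.1} {b3.2}


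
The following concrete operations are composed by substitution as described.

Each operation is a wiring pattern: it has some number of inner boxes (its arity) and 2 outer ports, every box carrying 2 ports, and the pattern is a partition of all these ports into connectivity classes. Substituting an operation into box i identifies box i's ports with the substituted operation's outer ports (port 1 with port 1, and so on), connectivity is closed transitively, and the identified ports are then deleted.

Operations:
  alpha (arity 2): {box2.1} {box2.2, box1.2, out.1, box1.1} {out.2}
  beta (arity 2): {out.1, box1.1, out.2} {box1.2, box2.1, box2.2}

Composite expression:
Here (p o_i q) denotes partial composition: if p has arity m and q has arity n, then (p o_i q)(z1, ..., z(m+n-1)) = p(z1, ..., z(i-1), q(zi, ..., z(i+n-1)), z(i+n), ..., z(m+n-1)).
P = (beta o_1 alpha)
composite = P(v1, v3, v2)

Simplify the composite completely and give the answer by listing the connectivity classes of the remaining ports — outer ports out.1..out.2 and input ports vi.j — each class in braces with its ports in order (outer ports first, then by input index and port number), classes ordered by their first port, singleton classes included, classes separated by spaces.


{out.1, out.2, v1.1, v1.2, v3.2} {v2.1, v2.2} {v3.1}

Substituting into beta glues patterns; closure does the rest.
stage alpha: inputs (v1, v3), connectivity {out.1, v1.1, v1.2, v3.2} {out.2} {v3.1}, out.j its boundary
stage beta: inputs (v1, v3, v2), connectivity {out.1, out.2, v1.1, v1.2, v3.2} {v2.1, v2.2} {v3.1}, out.j its boundary


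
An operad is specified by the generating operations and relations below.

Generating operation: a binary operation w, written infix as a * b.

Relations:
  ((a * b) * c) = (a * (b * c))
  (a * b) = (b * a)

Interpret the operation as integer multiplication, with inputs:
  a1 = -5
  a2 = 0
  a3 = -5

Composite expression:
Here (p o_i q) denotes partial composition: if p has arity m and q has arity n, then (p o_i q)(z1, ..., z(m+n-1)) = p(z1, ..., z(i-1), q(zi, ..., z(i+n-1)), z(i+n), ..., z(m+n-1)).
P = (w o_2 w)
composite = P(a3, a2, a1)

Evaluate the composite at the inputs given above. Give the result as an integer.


0

(a2 * a1) = 0
(a3 * (a2 * a1)) = 0


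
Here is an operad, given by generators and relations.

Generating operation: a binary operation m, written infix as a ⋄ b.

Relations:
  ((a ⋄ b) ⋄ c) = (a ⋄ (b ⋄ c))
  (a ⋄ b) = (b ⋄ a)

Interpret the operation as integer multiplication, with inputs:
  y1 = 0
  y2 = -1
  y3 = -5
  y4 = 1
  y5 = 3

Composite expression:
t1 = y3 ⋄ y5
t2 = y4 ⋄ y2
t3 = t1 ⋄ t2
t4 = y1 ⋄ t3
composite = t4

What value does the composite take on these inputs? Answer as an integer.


(y3 ⋄ y5) = -15
(y4 ⋄ y2) = -1
((y3 ⋄ y5) ⋄ (y4 ⋄ y2)) = 15
(y1 ⋄ ((y3 ⋄ y5) ⋄ (y4 ⋄ y2))) = 0

0


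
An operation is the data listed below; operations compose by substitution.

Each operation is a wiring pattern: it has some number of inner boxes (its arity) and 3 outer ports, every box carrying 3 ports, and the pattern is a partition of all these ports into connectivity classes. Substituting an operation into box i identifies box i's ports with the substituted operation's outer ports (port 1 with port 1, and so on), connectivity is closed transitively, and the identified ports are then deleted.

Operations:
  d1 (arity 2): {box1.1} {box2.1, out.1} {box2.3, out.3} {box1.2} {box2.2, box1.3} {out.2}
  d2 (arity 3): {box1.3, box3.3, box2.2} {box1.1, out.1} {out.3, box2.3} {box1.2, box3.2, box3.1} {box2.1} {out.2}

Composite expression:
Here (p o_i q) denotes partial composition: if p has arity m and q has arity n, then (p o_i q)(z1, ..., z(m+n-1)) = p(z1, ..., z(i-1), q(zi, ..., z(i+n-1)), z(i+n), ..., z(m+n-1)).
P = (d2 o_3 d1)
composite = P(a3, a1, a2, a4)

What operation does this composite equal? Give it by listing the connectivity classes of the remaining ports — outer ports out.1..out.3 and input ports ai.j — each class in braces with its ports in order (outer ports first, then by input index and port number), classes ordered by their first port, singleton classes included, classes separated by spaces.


{out.1, a3.1} {out.2} {out.3, a1.3} {a1.1} {a1.2, a3.3, a4.3} {a2.1} {a2.2} {a2.3, a4.2} {a3.2, a4.1}

Two ports join when wires chain via d2-identified ports.
composing d1 on (a2, a4), with out.j its own outer ports: {out.1, a4.1} {out.2} {out.3, a4.3} {a2.1} {a2.2} {a2.3, a4.2}
composing d2 on (a3, a1, a2, a4), with out.j its own outer ports: {out.1, a3.1} {out.2} {out.3, a1.3} {a1.1} {a1.2, a3.3, a4.3} {a2.1} {a2.2} {a2.3, a4.2} {a3.2, a4.1}


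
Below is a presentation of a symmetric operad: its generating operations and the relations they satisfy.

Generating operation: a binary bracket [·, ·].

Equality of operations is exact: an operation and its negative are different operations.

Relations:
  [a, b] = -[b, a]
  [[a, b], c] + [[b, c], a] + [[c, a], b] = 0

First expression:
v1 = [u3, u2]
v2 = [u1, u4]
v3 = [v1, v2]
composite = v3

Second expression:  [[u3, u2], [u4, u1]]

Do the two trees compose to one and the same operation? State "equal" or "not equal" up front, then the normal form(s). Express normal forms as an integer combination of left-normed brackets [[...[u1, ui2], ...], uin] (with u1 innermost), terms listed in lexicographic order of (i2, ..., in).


Normal form of the first expression: [[[u1, u4], u2], u3] - [[[u1, u4], u3], u2]
Normal form of the second expression: -[[[u1, u4], u2], u3] + [[[u1, u4], u3], u2]
They disagree, so not equal.

not equal; the first gives [[[u1, u4], u2], u3] - [[[u1, u4], u3], u2] and the second -[[[u1, u4], u2], u3] + [[[u1, u4], u3], u2]


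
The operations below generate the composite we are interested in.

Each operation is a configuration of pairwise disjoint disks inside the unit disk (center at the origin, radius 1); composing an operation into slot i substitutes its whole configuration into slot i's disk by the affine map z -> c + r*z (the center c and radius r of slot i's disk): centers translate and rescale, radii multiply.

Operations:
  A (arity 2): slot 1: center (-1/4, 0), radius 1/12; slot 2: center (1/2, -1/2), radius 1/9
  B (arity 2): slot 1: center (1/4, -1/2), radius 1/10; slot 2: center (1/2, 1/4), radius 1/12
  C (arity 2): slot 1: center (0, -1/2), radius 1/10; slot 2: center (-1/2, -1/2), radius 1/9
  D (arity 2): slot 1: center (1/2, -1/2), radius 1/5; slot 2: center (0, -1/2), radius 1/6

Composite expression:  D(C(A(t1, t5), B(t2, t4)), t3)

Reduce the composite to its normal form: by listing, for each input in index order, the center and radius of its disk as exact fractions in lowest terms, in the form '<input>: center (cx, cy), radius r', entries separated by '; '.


t1: center (99/200, -3/5), radius 1/600; t2: center (73/180, -11/18), radius 1/450; t3: center (0, -1/2), radius 1/6; t4: center (37/90, -107/180), radius 1/540; t5: center (51/100, -61/100), radius 1/450


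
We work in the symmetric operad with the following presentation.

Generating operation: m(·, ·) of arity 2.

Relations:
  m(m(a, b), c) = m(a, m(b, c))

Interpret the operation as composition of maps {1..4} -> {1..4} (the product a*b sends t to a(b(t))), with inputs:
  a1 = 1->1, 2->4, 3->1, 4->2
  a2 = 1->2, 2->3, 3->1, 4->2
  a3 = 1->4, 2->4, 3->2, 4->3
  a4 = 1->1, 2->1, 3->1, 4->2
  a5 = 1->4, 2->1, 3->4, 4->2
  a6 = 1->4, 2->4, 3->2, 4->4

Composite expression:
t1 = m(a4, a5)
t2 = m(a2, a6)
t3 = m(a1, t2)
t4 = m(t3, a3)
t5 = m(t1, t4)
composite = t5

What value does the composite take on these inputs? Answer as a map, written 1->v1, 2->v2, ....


1->1, 2->1, 3->1, 4->2


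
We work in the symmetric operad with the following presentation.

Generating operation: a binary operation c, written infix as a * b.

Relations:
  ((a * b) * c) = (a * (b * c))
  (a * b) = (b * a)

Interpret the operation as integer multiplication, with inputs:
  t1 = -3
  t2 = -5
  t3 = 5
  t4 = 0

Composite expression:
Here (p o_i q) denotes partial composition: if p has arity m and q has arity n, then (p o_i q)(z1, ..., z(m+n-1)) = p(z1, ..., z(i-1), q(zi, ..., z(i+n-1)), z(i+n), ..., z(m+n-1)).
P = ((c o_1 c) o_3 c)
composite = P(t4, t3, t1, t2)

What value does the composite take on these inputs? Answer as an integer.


0

(t4 * t3) = 0
(t1 * t2) = 15
((t4 * t3) * (t1 * t2)) = 0


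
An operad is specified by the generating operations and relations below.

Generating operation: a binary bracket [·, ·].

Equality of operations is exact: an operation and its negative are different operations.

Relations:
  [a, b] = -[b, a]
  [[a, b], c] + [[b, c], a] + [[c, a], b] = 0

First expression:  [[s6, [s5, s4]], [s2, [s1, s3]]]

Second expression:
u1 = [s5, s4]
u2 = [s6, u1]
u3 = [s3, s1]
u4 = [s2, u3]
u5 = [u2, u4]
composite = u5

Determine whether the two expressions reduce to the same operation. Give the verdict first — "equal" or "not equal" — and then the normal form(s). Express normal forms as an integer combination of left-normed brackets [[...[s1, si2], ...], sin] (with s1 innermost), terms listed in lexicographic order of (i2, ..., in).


not equal — first [[[[[s1, s3], s2], s4], s5], s6] - [[[[[s1, s3], s2], s5], s4], s6] - [[[[[s1, s3], s2], s6], s4], s5] + [[[[[s1, s3], s2], s6], s5], s4], second -[[[[[s1, s3], s2], s4], s5], s6] + [[[[[s1, s3], s2], s5], s4], s6] + [[[[[s1, s3], s2], s6], s4], s5] - [[[[[s1, s3], s2], s6], s5], s4]

In normal form, the first expression is [[[[[s1, s3], s2], s4], s5], s6] - [[[[[s1, s3], s2], s5], s4], s6] - [[[[[s1, s3], s2], s6], s4], s5] + [[[[[s1, s3], s2], s6], s5], s4]
In normal form, the second expression is -[[[[[s1, s3], s2], s4], s5], s6] + [[[[[s1, s3], s2], s5], s4], s6] + [[[[[s1, s3], s2], s6], s4], s5] - [[[[[s1, s3], s2], s6], s5], s4]
Different reductions; not equal.


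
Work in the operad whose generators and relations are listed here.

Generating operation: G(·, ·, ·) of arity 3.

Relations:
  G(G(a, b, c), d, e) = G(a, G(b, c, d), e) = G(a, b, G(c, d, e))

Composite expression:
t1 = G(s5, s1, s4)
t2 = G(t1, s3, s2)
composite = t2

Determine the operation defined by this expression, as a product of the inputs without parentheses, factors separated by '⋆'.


s5 ⋆ s1 ⋆ s4 ⋆ s3 ⋆ s2

The G-tree's shape is irrelevant; the s-reading-order decides.
G(s5, s1, s4) reduces to s5 ⋆ s1 ⋆ s4
G(G(s5, s1, s4), s3, s2) reduces to s5 ⋆ s1 ⋆ s4 ⋆ s3 ⋆ s2


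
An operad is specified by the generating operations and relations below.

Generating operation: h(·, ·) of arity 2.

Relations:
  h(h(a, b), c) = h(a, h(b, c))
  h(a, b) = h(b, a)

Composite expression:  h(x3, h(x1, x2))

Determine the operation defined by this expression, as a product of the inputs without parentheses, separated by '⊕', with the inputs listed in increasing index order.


x1 ⊕ x2 ⊕ x3


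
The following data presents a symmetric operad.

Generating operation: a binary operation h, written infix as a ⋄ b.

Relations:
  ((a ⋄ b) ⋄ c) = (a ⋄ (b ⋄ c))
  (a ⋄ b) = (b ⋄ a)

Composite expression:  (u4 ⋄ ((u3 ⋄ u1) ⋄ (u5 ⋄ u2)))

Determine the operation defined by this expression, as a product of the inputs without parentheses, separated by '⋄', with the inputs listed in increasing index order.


Both nesting and order wash out for h; what remains is which u's occur.
(u3 ⋄ u1) unparenthesizes to u3 ⋄ u1
(u5 ⋄ u2) unparenthesizes to u5 ⋄ u2
((u3 ⋄ u1) ⋄ (u5 ⋄ u2)) unparenthesizes to u3 ⋄ u1 ⋄ u5 ⋄ u2
(u4 ⋄ ((u3 ⋄ u1) ⋄ (u5 ⋄ u2))) unparenthesizes to u4 ⋄ u3 ⋄ u1 ⋄ u5 ⋄ u2
reordering the factors by index: u1 ⋄ u2 ⋄ u3 ⋄ u4 ⋄ u5

u1 ⋄ u2 ⋄ u3 ⋄ u4 ⋄ u5


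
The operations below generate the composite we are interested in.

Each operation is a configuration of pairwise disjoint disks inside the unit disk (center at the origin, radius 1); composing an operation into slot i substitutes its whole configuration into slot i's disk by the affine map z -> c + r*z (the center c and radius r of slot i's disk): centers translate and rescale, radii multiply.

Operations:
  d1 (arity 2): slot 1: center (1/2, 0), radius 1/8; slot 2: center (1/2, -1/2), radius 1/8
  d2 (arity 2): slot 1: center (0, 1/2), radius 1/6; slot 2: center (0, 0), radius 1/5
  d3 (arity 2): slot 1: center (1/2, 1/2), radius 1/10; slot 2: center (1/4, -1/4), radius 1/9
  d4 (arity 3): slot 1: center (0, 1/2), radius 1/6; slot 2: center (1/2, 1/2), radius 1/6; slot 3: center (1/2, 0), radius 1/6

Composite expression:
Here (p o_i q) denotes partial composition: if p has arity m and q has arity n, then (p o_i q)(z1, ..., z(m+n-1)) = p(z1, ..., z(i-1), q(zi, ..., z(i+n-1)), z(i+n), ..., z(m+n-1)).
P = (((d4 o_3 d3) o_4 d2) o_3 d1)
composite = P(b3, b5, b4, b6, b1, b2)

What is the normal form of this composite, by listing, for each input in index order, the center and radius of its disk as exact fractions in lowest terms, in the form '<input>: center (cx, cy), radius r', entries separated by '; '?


b1: center (13/24, -7/216), radius 1/324; b2: center (13/24, -1/24), radius 1/270; b3: center (0, 1/2), radius 1/6; b4: center (71/120, 1/12), radius 1/480; b5: center (1/2, 1/2), radius 1/6; b6: center (71/120, 3/40), radius 1/480

Nesting under d4 composes maps z -> c + r*z down each b-path.
b3: after 1 affine step, its disk has center (0, 1/2), radius 1/6
b5: after 1 affine step, its disk has center (1/2, 1/2), radius 1/6
b4: after 3 affine steps, its disk has center (71/120, 1/12), radius 1/480
b6: after 3 affine steps, its disk has center (71/120, 3/40), radius 1/480
b1: after 3 affine steps, its disk has center (13/24, -7/216), radius 1/324
b2: after 3 affine steps, its disk has center (13/24, -1/24), radius 1/270


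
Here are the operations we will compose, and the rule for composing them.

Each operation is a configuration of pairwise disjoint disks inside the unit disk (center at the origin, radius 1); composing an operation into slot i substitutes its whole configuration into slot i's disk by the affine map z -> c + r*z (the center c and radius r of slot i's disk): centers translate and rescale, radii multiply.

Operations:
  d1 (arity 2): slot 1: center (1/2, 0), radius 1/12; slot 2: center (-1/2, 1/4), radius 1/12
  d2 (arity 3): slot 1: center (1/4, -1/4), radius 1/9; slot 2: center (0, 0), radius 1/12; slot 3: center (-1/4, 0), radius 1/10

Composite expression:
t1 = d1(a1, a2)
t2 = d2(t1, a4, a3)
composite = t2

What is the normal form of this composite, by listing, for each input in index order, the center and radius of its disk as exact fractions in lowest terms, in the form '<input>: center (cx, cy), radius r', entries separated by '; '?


Nesting under d2 composes maps z -> c + r*z down each a-path.
a1: after 2 affine steps, its disk has center (11/36, -1/4), radius 1/108
a2: after 2 affine steps, its disk has center (7/36, -2/9), radius 1/108
a4: after 1 affine step, its disk has center (0, 0), radius 1/12
a3: after 1 affine step, its disk has center (-1/4, 0), radius 1/10

a1: center (11/36, -1/4), radius 1/108; a2: center (7/36, -2/9), radius 1/108; a3: center (-1/4, 0), radius 1/10; a4: center (0, 0), radius 1/12


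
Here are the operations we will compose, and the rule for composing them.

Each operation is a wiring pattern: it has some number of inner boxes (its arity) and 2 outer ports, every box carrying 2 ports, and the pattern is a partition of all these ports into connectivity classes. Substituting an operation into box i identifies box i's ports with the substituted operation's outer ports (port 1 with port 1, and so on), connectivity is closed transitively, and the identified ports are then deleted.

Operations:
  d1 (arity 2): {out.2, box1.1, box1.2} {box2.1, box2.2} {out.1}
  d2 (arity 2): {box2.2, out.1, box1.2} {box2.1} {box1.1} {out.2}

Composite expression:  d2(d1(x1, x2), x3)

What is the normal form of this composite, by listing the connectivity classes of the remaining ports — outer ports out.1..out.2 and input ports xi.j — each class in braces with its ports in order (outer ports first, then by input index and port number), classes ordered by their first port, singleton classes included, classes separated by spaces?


{out.1, x1.1, x1.2, x3.2} {out.2} {x2.1, x2.2} {x3.1}

Substituting into d2 glues patterns; closure does the rest.
stage d1: inputs (x1, x2), connectivity {out.1} {out.2, x1.1, x1.2} {x2.1, x2.2}, out.j its boundary
stage d2: inputs (x1, x2, x3), connectivity {out.1, x1.1, x1.2, x3.2} {out.2} {x2.1, x2.2} {x3.1}, out.j its boundary
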